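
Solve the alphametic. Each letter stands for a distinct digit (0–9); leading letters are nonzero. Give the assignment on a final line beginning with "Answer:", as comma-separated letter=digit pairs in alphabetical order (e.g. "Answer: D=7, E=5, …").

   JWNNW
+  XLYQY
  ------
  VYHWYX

Step 1. [col 1: W + Y ≡ X (mod 10)] Y=5 is one option consistent with column 1 (W + Y ≡ X (mod 10), carry-in 0) — take it. So Y=5.
Step 2. [V] adding two 5-digit numbers gives at most 5+1 digits, and here it does — V is that final carry and must be 1. So V=1.
Step 3. [col 1: W + Y ≡ X (mod 10)] column 1 (W + Y ≡ X (mod 10), carry-in 0) doesn't pin X yet; pick X=7 and continue, so X=7.
Step 4. [col 1: W + Y ≡ X (mod 10)] column 1: given Y=5, X=7, carry-in 0, and digits 1,5,7 already taken and all letters distinct, W+Y≡X (mod 10) forces W=2. So W=2.
Step 5. [col 2: N + Q ≡ Y (mod 10)] several values work for Q in column 2 (N + Q ≡ Y (mod 10), carry-in 0); try Q=9. So Q=9.
Step 6. [col 2: N + Q ≡ Y (mod 10)] in column 2 we have N+Q≡Y with carry-in 0; given Q=9, Y=5 and digits 1,2,5,7,9 already taken and all letters distinct, that pins N to 6 ⇒ N=6.
Step 7. [col 4: W + L ≡ H (mod 10)] column 4: given W=2, carry-in 1, and digits 1,2,5,6,7,9 already taken and all letters distinct, W+L≡H (mod 10) forces L=0. So L=0.
Step 8. [col 4: W + L ≡ H (mod 10)] in column 4 we have W+L≡H with carry-in 1; given W=2, L=0 and digits 0,1,2,5,6,7,9 already taken and all letters distinct, that pins H to 3. So H=3.
Step 9. [col 5: J + X ≡ Y (mod 10)] column 5: given X=7, Y=5, carry-in 0, and digits 0,1,2,3,5,6,7,9 already taken and all letters distinct, J+X≡Y (mod 10) forces J=8, so J=8.

Answer: H=3, J=8, L=0, N=6, Q=9, V=1, W=2, X=7, Y=5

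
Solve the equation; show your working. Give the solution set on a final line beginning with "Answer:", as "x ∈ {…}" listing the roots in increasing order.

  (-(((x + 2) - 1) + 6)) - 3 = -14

Step 1. [(-(((x + 2) - 1) + 6)) - 3 = -14] -3 is outermost — add 3 both sides, so sub: -(((x + 2) - 1) + 6) = -11.
Step 2. [-(((x + 2) - 1) + 6) = -11] leading − — multiply by −1 ⇒ neg: ((x + 2) - 1) + 6 = 11.
Step 3. [((x + 2) - 1) + 6 = 11] +6 is outermost — subtract 6 both sides, so sub: (x + 2) - 1 = 5.
Step 4. [(x + 2) - 1 = 5] add 1: x sits inside (… - 1) ⇒ sub: x + 2 = 6.
Step 5. [x + 2 = 6] 2 comes off first (subtract 2), so sub: x = 4.

Answer: x ∈ {4}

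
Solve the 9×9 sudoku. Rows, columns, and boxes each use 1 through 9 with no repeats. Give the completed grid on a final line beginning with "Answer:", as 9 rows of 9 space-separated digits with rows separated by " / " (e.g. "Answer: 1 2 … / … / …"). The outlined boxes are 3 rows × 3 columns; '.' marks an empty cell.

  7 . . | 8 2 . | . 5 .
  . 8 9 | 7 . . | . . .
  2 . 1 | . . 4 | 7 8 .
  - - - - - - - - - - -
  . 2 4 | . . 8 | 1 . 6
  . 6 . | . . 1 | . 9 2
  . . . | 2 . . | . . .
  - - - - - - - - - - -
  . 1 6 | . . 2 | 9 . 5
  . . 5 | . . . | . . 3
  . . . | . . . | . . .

Step 1. [r1c3∈{3}] r1c3's peers cover all but 3. So r1c3=3.
Step 2. [r2c5∈{1,3,5,6}] across box 2, 1 lands solely at r2c5, so r2c5=1.
Step 3. [r2c9∈{4}] only 4 remains possible at r2c9. So r2c9=4.
Step 4. [r1c7∈{6}] only 6 remains possible at r1c7, so r1c7=6.
Step 5. [r1c6∈{9}] r1c6 has the single candidate 9. So r1c6=9.
Step 6. [r3c2∈{5}] only 5 remains possible at r3c2, so r3c2=5.
Step 7. [r6c1∈{1,3,5,8,9}] 1 has one home in row 6: r6c1, so r6c1=1.
Step 8. [r9c3∈{2,7,8}] col 3 places 2 nowhere but r9c3, so r9c3=2.
Step 9. [r2c6∈{3,5,6}] across row 2, 5 lands solely at r2c6. So r2c6=5.
Step 10. [r1c2∈{4}] r1c2's peers cover all but 4 ⇒ r1c2=4.
Step 11. [r9c9∈{1,7,8}] 1 in col 8 is pinned to box 9 ⇒ r9c9≠1.
Step 12. [r6c2∈{3,7,9}] the pair r6c3,r6c9 in row 6 locks {7,8} between them ⇒ r6c2≠7.
Step 13. [r9c8∈{1,4,6,7}] the triple r4c8,r6c8,r7c8 in col 8 confines {3,4,7} to those cells. So r9c8≠7.
Step 14. [r8c7∈{2,4,8}] the triple r7c8,r9c7,r9c9 in box 9 confines {4,7,8} to those cells, so r8c7≠4.
Step 15. [r8c8∈{1,2,4,6,7}] r4c8, r6c8, r7c8 in col 8 together hold only {3,4,7}; those three values are spoken for, so r8c8≠7.
Step 16. [r6c5∈{3,4,5,6,7,9}] row 6 has a naked pair {7,8} at r6c3 and r6c9 ⇒ r6c5≠7.
Step 17. [r6c6∈{3,6,7}] the pair r6c3,r6c9 in row 6 locks {7,8} between them. So r6c6≠7.
Step 18. [r9c5∈{3,4,5,6,7,8,9}] within box 5, every 7-candidate lies in col 5. So r9c5≠7.
Step 19. [r9c8∈{1,4,6}] r4c8, r6c8, r7c8 in col 8 together hold only {3,4,7}; those three values are spoken for ⇒ r9c8≠4.
Step 20. [r8c8∈{1,2,4,6}] r4c8, r6c8, r7c8 in col 8 together hold only {3,4,7}; those three values are spoken for, so r8c8≠4.
Step 21. [r6c8∈{3,4,7}] the pair r6c3,r6c9 in row 6 locks {7,8} between them. So r6c8≠7.
Step 22. [r5c1∈{3,5,8}] the pair r5c3,r6c3 in box 4 locks {7,8} between them, so r5c1≠8.
Step 23. [r7c5∈{3,4,7,8}] the only places for 7 in box 5 are along col 5, so r7c5≠7.
Step 24. [r7c8∈{4,7}] row 7 places 7 nowhere but r7c8 ⇒ r7c8=7.
Step 25. [r4c8∈{3}] only 3 remains possible at r4c8, so r4c8=3.
Step 26. [r9c7∈{4,8}] in box 9, 4 fits only at r9c7. So r9c7=4.
Step 27. [r9c9∈{8}] nothing but 8 survives at r9c9 ⇒ r9c9=8.
Step 28. [r4c5∈{5,7,9}] across row 4, 7 lands solely at r4c5, so r4c5=7.
Step 29. [r8c7∈{2}] nothing but 2 survives at r8c7, so r8c7=2.
Step 30. [r5c3∈{7,8}] in row 5, 7 fits only at r5c3, so r5c3=7.
Step 31. [r5c7∈{5,8}] 8 has one home in row 5: r5c7 ⇒ r5c7=8.
Step 32. [r6c8∈{4}] r6c8's peers cover all but 4 ⇒ r6c8=4.
Step 33. [r7c1∈{3,4,8}] the triple r4c1,r5c1,r9c1 in col 1 confines {3,5,9} to those cells. So r7c1≠3.
Step 34. [r6c7∈{5}] r6c7 is down to just 5. So r6c7=5.
Step 35. [r8c1∈{4,8,9}] r4c1, r5c1, r9c1 in col 1 together hold only {3,5,9}; those three values are spoken for ⇒ r8c1≠9.
Step 36. [r9c6∈{3,6,7}] within box 7, every 3-candidate lies in row 9, so r9c6≠3.
Step 37. [r6c6∈{3,6}] in col 6, 3 fits only at r6c6. So r6c6=3.
Step 38. [r9c2∈{3,7,9}] r9c2 is the only open cell in col 2 admitting 3, so r9c2=3.
Step 39. [r9c1∈{9}] r9c1 has the single candidate 9, so r9c1=9.
Step 40. [r6c5∈{6,9}] in row 6, 6 fits only at r6c5. So r6c5=6.
Step 41. [r8c5∈{4,8,9}] across col 5, 9 lands solely at r8c5 ⇒ r8c5=9.
Step 42. [r3c4∈{3,6}] row 3 places 6 nowhere but r3c4. So r3c4=6.
Step 43. [r7c5∈{3,4,8}] col 5 places 8 nowhere but r7c5 ⇒ r7c5=8.
Step 44. [r5c5∈{4,5}] in col 5, 4 fits only at r5c5. So r5c5=4.
Step 45. [r5c4∈{5}] r5c4's peers cover all but 5 ⇒ r5c4=5.
Step 46. [r9c4∈{1}] nothing but 1 survives at r9c4 ⇒ r9c4=1.
Step 47. [r9c8∈{6}] r9c8 is down to just 6 ⇒ r9c8=6.
Step 48. [r8c4∈{4}] nothing but 4 survives at r8c4. So r8c4=4.
Step 49. [r9c6∈{7}] nothing but 7 survives at r9c6, so r9c6=7.
Step 50. [r6c9∈{7}] r6c9 has the single candidate 7 ⇒ r6c9=7.
Step 51. [r5c1∈{3}] r5c1 is down to just 3, so r5c1=3.
Step 52. [r4c1∈{5}] only 5 remains possible at r4c1. So r4c1=5.
Step 53. [r8c6∈{6}] r8c6's peers cover all but 6, so r8c6=6.
Step 54. [r4c4∈{9}] nothing but 9 survives at r4c4, so r4c4=9.
Step 55. [r2c1∈{6}] only 6 remains possible at r2c1. So r2c1=6.
Step 56. [r2c7∈{3}] r2c7 is down to just 3. So r2c7=3.
Step 57. [r8c1∈{8}] r8c1 is down to just 8. So r8c1=8.
Step 58. [r8c2∈{7}] r8c2 has the single candidate 7, so r8c2=7.
Step 59. [r3c5∈{3}] only 3 remains possible at r3c5 ⇒ r3c5=3.
Step 60. [r8c8∈{1}] r8c8 is down to just 1, so r8c8=1.
Step 61. [r6c3∈{8}] r6c3 has the single candidate 8 ⇒ r6c3=8.
Step 62. [r7c1∈{4}] nothing but 4 survives at r7c1, so r7c1=4.
Step 63. [r2c8∈{2}] r2c8 has the single candidate 2, so r2c8=2.
Step 64. [r1c9∈{1}] only 1 remains possible at r1c9. So r1c9=1.
Step 65. [r3c9∈{9}] r3c9 is down to just 9, so r3c9=9.
Step 66. [r9c5∈{5}] r9c5's peers cover all but 5, so r9c5=5.
Step 67. [r7c4∈{3}] r7c4's peers cover all but 3. So r7c4=3.
Step 68. [r6c2∈{9}] r6c2 has the single candidate 9, so r6c2=9.

Answer: 7 4 3 8 2 9 6 5 1 / 6 8 9 7 1 5 3 2 4 / 2 5 1 6 3 4 7 8 9 / 5 2 4 9 7 8 1 3 6 / 3 6 7 5 4 1 8 9 2 / 1 9 8 2 6 3 5 4 7 / 4 1 6 3 8 2 9 7 5 / 8 7 5 4 9 6 2 1 3 / 9 3 2 1 5 7 4 6 8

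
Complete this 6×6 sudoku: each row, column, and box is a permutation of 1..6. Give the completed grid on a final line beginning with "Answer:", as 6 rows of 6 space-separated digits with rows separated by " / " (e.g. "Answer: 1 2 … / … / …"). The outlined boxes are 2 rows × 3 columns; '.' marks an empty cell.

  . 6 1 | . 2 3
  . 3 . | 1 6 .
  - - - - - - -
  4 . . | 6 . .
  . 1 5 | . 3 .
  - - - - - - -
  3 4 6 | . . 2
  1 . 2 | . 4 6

Step 1. [r1c4∈{4,5}] 4 has one home in row 1: r1c4. So r1c4=4.
Step 2. [r5c4∈{5}] only 5 remains possible at r5c4, so r5c4=5.
Step 3. [r2c6∈{5}] r2c6 has the single candidate 5 ⇒ r2c6=5.
Step 4. [r5c5∈{1}] r5c5's peers cover all but 1. So r5c5=1.
Step 5. [r2c1∈{2}] r2c1's peers cover all but 2 ⇒ r2c1=2.
Step 6. [r4c6∈{4}] only 4 remains possible at r4c6, so r4c6=4.
Step 7. [r1c1∈{5}] r1c1 is down to just 5 ⇒ r1c1=5.
Step 8. [r6c4∈{3}] nothing but 3 survives at r6c4 ⇒ r6c4=3.
Step 9. [r3c3∈{3}] r3c3's peers cover all but 3 ⇒ r3c3=3.
Step 10. [r2c3∈{4}] nothing but 4 survives at r2c3 ⇒ r2c3=4.
Step 11. [r3c6∈{1}] r3c6 has the single candidate 1 ⇒ r3c6=1.
Step 12. [r4c1∈{6}] r4c1 has the single candidate 6 ⇒ r4c1=6.
Step 13. [r3c5∈{5}] r3c5 has the single candidate 5 ⇒ r3c5=5.
Step 14. [r3c2∈{2}] nothing but 2 survives at r3c2 ⇒ r3c2=2.
Step 15. [r6c2∈{5}] r6c2 has the single candidate 5. So r6c2=5.
Step 16. [r4c4∈{2}] r4c4's peers cover all but 2, so r4c4=2.

Answer: 5 6 1 4 2 3 / 2 3 4 1 6 5 / 4 2 3 6 5 1 / 6 1 5 2 3 4 / 3 4 6 5 1 2 / 1 5 2 3 4 6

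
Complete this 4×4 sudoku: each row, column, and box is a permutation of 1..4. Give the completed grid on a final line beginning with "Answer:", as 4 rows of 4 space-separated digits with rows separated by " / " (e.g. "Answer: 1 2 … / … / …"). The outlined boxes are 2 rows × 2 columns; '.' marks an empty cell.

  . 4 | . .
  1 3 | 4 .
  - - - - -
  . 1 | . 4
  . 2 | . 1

Step 1. [r4c3∈{3}] r4c3 is down to just 3, so r4c3=3.
Step 2. [r1c1∈{2}] r1c1 is down to just 2 ⇒ r1c1=2.
Step 3. [r2c4∈{2}] r2c4 is down to just 2. So r2c4=2.
Step 4. [r1c4∈{3}] r1c4 is down to just 3. So r1c4=3.
Step 5. [r3c3∈{2}] r3c3 is down to just 2, so r3c3=2.
Step 6. [r1c3∈{1}] r1c3 is down to just 1 ⇒ r1c3=1.
Step 7. [r4c1∈{4}] r4c1 is down to just 4 ⇒ r4c1=4.
Step 8. [r3c1∈{3}] r3c1's peers cover all but 3, so r3c1=3.

Answer: 2 4 1 3 / 1 3 4 2 / 3 1 2 4 / 4 2 3 1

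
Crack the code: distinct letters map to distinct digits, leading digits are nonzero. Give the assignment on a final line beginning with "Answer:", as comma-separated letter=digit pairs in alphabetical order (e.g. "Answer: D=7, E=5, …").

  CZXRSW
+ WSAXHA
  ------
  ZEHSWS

Step 1. [col 1: W + A ≡ S (mod 10)] column 1 (W + A ≡ S (mod 10), carry-in 0) doesn't pin W yet; pick W=3 and continue, so W=3.
Step 2. [col 1: W + A ≡ S (mod 10)] A=7 is one option consistent with column 1 (W + A ≡ S (mod 10), carry-in 0) — take it, so A=7.
Step 3. [col 1: W + A ≡ S (mod 10)] in column 1 we have W+A≡S with carry-in 0; given W=3, A=7 and digits 3,7 already taken and all letters distinct, that pins S to 0 ⇒ S=0.
Step 4. [col 2: S + H ≡ W (mod 10)] from column 2 (S=0, W=3, carry-in 1, digits 0,3,7 already taken and all letters distinct): H must equal 2 ⇒ H=2.
Step 5. [col 3: R + X ≡ S (mod 10)] column 3 (R + X ≡ S (mod 10), carry-in 0) doesn't pin X yet; pick X=4 and continue. So X=4.
Step 6. [col 3: R + X ≡ S (mod 10)] column 3 reads R+X+carry(0)=S with X=4, S=0; with digits 0,2,3,4,7 already taken and all letters distinct, the only value for R is 6, so R=6.
Step 7. [col 5: Z + S ≡ E (mod 10)] column 5 reads Z+S+carry(1)=E with S=0; with digits 0,2,3,4,6,7 already taken and all letters distinct, the only value for Z is 8, so Z=8.
Step 8. [col 5: Z + S ≡ E (mod 10)] column 5: given Z=8, S=0, carry-in 1, and digits 0,2,3,4,6,7,8 already taken and all letters distinct, Z+S≡E (mod 10) forces E=9, so E=9.
Step 9. [col 6: C + W ≡ Z (mod 10)] from column 6 (W=3, Z=8, carry-in 0, digits 0,2,3,4,6,7,8,9 already taken and all letters distinct): C must equal 5. So C=5.

Answer: A=7, C=5, E=9, H=2, R=6, S=0, W=3, X=4, Z=8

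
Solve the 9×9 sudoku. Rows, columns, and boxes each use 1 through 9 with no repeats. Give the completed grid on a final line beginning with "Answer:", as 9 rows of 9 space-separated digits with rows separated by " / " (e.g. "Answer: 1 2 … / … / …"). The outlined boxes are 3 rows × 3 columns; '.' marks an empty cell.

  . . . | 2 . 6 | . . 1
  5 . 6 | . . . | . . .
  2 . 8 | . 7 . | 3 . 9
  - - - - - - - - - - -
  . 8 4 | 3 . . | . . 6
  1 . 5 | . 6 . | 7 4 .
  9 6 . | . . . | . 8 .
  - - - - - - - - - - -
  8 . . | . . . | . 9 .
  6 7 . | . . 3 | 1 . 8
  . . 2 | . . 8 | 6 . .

Step 1. [r7c3∈{1,3}] col 3 places 1 nowhere but r7c3, so r7c3=1.
Step 2. [r9c8∈{3,5,7}] across col 8, 3 lands solely at r9c8. So r9c8=3.
Step 3. [r1c1∈{3,4,7}] across col 1, 3 lands solely at r1c1, so r1c1=3.
Step 4. [r9c1∈{4}] r9c1's peers cover all but 4. So r9c1=4.
Step 5. [r2c5∈{1,3,4,8,9}] row 2 places 3 nowhere but r2c5. So r2c5=3.
Step 6. [r1c5∈{4,5,8,9}] 8 has one home in col 5: r1c5 ⇒ r1c5=8.
Step 7. [r8c3∈{9}] r8c3 has the single candidate 9. So r8c3=9.
Step 8. [r4c7∈{2,5,9}] in col 7, 9 fits only at r4c7. So r4c7=9.
Step 9. [r4c8∈{1,2,5}] col 8 places 1 nowhere but r4c8, so r4c8=1.
Step 10. [r9c2∈{5}] r9c2 is down to just 5, so r9c2=5.
Step 11. [r7c4∈{4,5,6,7}] in row 7, 6 fits only at r7c4, so r7c4=6.
Step 12. [r9c9∈{7}] r9c9 is down to just 7 ⇒ r9c9=7.
Step 13. [r6c4∈{1,4,5,7}] in col 4, 7 fits only at r6c4 ⇒ r6c4=7.
Step 14. [r7c6∈{2,4,5,7}] row 7 places 7 nowhere but r7c6 ⇒ r7c6=7.
Step 15. [r5c2∈{2,3}] r5c2 is the only open cell in col 2 admitting 2 ⇒ r5c2=2.
Step 16. [r2c7∈{2,4,8}] row 2 places 8 nowhere but r2c7. So r2c7=8.
Step 17. [r2c8∈{2,7}] row 2 places 7 nowhere but r2c8 ⇒ r2c8=7.
Step 18. [r8c8∈{2,5}] in col 8, 2 fits only at r8c8, so r8c8=2.
Step 19. [r7c5∈{2,4,5}] row 7 places 2 nowhere but r7c5 ⇒ r7c5=2.
Step 20. [r4c5∈{5}] only 5 remains possible at r4c5 ⇒ r4c5=5.
Step 21. [r3c6∈{1,4,5}] in col 6, 5 fits only at r3c6 ⇒ r3c6=5.
Step 22. [r6c7∈{2,5}] r6c7 is the only open cell in col 7 admitting 2. So r6c7=2.
Step 23. [r1c2∈{4,9}] 9 has one home in row 1: r1c2, so r1c2=9.
Step 24. [r1c7∈{4,5}] 4 has one home in row 1: r1c7, so r1c7=4.
Step 25. [r5c6∈{9}] only 9 remains possible at r5c6 ⇒ r5c6=9.
Step 26. [r2c4∈{1,4,9}] across row 2, 9 lands solely at r2c4. So r2c4=9.
Step 27. [r6c9∈{3,5}] r6c9 is the only open cell in row 6 admitting 5, so r6c9=5.
Step 28. [r8c5∈{4}] r8c5's peers cover all but 4, so r8c5=4.
Step 29. [r3c4∈{1,4}] across col 4, 4 lands solely at r3c4, so r3c4=4.
Step 30. [r2c6∈{1}] r2c6 is down to just 1, so r2c6=1.
Step 31. [r6c5∈{1}] r6c5's peers cover all but 1. So r6c5=1.
Step 32. [r4c6∈{2}] only 2 remains possible at r4c6. So r4c6=2.
Step 33. [r5c9∈{3}] nothing but 3 survives at r5c9. So r5c9=3.
Step 34. [r1c8∈{5}] r1c8 is down to just 5. So r1c8=5.
Step 35. [r3c8∈{6}] r3c8 is down to just 6. So r3c8=6.
Step 36. [r9c4∈{1}] only 1 remains possible at r9c4. So r9c4=1.
Step 37. [r7c9∈{4}] nothing but 4 survives at r7c9. So r7c9=4.
Step 38. [r5c4∈{8}] r5c4 is down to just 8. So r5c4=8.
Step 39. [r2c9∈{2}] r2c9 is down to just 2, so r2c9=2.
Step 40. [r2c2∈{4}] r2c2 has the single candidate 4. So r2c2=4.
Step 41. [r9c5∈{9}] r9c5's peers cover all but 9. So r9c5=9.
Step 42. [r3c2∈{1}] nothing but 1 survives at r3c2 ⇒ r3c2=1.
Step 43. [r1c3∈{7}] r1c3 is down to just 7 ⇒ r1c3=7.
Step 44. [r7c7∈{5}] nothing but 5 survives at r7c7. So r7c7=5.
Step 45. [r7c2∈{3}] r7c2 is down to just 3. So r7c2=3.
Step 46. [r4c1∈{7}] r4c1's peers cover all but 7 ⇒ r4c1=7.
Step 47. [r8c4∈{5}] r8c4 has the single candidate 5, so r8c4=5.
Step 48. [r6c3∈{3}] nothing but 3 survives at r6c3. So r6c3=3.
Step 49. [r6c6∈{4}] nothing but 4 survives at r6c6. So r6c6=4.

Answer: 3 9 7 2 8 6 4 5 1 / 5 4 6 9 3 1 8 7 2 / 2 1 8 4 7 5 3 6 9 / 7 8 4 3 5 2 9 1 6 / 1 2 5 8 6 9 7 4 3 / 9 6 3 7 1 4 2 8 5 / 8 3 1 6 2 7 5 9 4 / 6 7 9 5 4 3 1 2 8 / 4 5 2 1 9 8 6 3 7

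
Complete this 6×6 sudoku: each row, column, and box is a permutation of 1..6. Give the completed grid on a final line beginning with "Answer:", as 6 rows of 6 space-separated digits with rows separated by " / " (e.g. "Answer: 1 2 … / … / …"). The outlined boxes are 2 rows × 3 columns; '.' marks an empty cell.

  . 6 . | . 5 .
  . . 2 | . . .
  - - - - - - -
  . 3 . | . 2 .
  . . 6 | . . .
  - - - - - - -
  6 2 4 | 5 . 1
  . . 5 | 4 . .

Step 1. [r3c3∈{1}] nothing but 1 survives at r3c3. So r3c3=1.
Step 2. [r6c1∈{1,3}] across box 5, 3 lands solely at r6c1 ⇒ r6c1=3.
Step 3. [r1c4∈{1,2,3}] 2 has one home in col 4: r1c4, so r1c4=2.
Step 4. [r1c1∈{1,4}] across row 1, 1 lands solely at r1c1 ⇒ r1c1=1.
Step 5. [r1c6∈{3,4}] r1c6 is the only open cell in row 1 admitting 4, so r1c6=4.
Step 6. [r4c5∈{1,3,4}] in col 5, 4 fits only at r4c5. So r4c5=4.
Step 7. [r4c2∈{5}] r4c2's peers cover all but 5. So r4c2=5.
Step 8. [r2c5∈{1,3,6}] r2c5 is the only open cell in col 5 admitting 1, so r2c5=1.
Step 9. [r3c4∈{6}] nothing but 6 survives at r3c4 ⇒ r3c4=6.
Step 10. [r4c6∈{3}] r4c6 is down to just 3, so r4c6=3.
Step 11. [r2c6∈{6}] nothing but 6 survives at r2c6, so r2c6=6.
Step 12. [r2c1∈{4,5}] 5 has one home in row 2: r2c1 ⇒ r2c1=5.
Step 13. [r6c6∈{2}] r6c6 has the single candidate 2 ⇒ r6c6=2.
Step 14. [r6c5∈{6}] r6c5 is down to just 6 ⇒ r6c5=6.
Step 15. [r4c1∈{2}] r4c1's peers cover all but 2, so r4c1=2.
Step 16. [r5c5∈{3}] only 3 remains possible at r5c5. So r5c5=3.
Step 17. [r3c6∈{5}] r3c6 is down to just 5 ⇒ r3c6=5.
Step 18. [r2c2∈{4}] r2c2 has the single candidate 4. So r2c2=4.
Step 19. [r6c2∈{1}] nothing but 1 survives at r6c2. So r6c2=1.
Step 20. [r4c4∈{1}] r4c4 is down to just 1. So r4c4=1.
Step 21. [r2c4∈{3}] r2c4 is down to just 3 ⇒ r2c4=3.
Step 22. [r3c1∈{4}] nothing but 4 survives at r3c1 ⇒ r3c1=4.
Step 23. [r1c3∈{3}] r1c3 has the single candidate 3 ⇒ r1c3=3.

Answer: 1 6 3 2 5 4 / 5 4 2 3 1 6 / 4 3 1 6 2 5 / 2 5 6 1 4 3 / 6 2 4 5 3 1 / 3 1 5 4 6 2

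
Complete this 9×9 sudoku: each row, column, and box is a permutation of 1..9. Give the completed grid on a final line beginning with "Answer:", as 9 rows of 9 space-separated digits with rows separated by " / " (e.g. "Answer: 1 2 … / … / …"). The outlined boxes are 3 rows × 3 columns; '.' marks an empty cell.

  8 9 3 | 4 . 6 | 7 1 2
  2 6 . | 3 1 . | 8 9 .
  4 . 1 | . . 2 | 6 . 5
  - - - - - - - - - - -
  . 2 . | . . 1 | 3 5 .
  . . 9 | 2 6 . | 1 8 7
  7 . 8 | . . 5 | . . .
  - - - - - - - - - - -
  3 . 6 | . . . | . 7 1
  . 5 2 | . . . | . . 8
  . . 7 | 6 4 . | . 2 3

Step 1. [r6c4∈{9}] nothing but 9 survives at r6c4. So r6c4=9.
Step 2. [r7c2∈{4,8}] in box 7, 4 fits only at r7c2, so r7c2=4.
Step 3. [r3c5∈{7,8,9}] r3c5 is the only open cell in row 3 admitting 9 ⇒ r3c5=9.
Step 4. [r7c4∈{5,8}] 5 has one home in col 4: r7c4 ⇒ r7c4=5.
Step 5. [r7c7∈{9}] r7c7 is down to just 9. So r7c7=9.
Step 6. [r6c5∈{3}] nothing but 3 survives at r6c5. So r6c5=3.
Step 7. [r8c5∈{7}] nothing but 7 survives at r8c5. So r8c5=7.
Step 8. [r9c2∈{1,8}] r9c2 is the only open cell in col 2 admitting 8 ⇒ r9c2=8.
Step 9. [r4c4∈{7,8}] 7 has one home in row 4: r4c4, so r4c4=7.
Step 10. [r8c8∈{4,6}] row 8 places 6 nowhere but r8c8. So r8c8=6.
Step 11. [r6c8∈{4}] r6c8's peers cover all but 4. So r6c8=4.
Step 12. [r9c6∈{9}] only 9 remains possible at r9c6, so r9c6=9.
Step 13. [r7c6∈{8}] r7c6 is down to just 8. So r7c6=8.
Step 14. [r8c4∈{1}] nothing but 1 survives at r8c4, so r8c4=1.
Step 15. [r6c9∈{6}] r6c9 is down to just 6. So r6c9=6.
Step 16. [r8c6∈{3}] nothing but 3 survives at r8c6 ⇒ r8c6=3.
Step 17. [r4c3∈{4}] r4c3 has the single candidate 4 ⇒ r4c3=4.
Step 18. [r1c5∈{5}] r1c5's peers cover all but 5. So r1c5=5.
Step 19. [r6c7∈{2}] nothing but 2 survives at r6c7. So r6c7=2.
Step 20. [r2c9∈{4}] r2c9's peers cover all but 4. So r2c9=4.
Step 21. [r3c2∈{7}] r3c2 has the single candidate 7 ⇒ r3c2=7.
Step 22. [r4c5∈{8}] nothing but 8 survives at r4c5, so r4c5=8.
Step 23. [r6c2∈{1}] nothing but 1 survives at r6c2. So r6c2=1.
Step 24. [r9c1∈{1}] nothing but 1 survives at r9c1 ⇒ r9c1=1.
Step 25. [r5c6∈{4}] r5c6 is down to just 4. So r5c6=4.
Step 26. [r5c2∈{3}] r5c2 is down to just 3, so r5c2=3.
Step 27. [r7c5∈{2}] r7c5's peers cover all but 2. So r7c5=2.
Step 28. [r2c3∈{5}] r2c3 is down to just 5. So r2c3=5.
Step 29. [r4c9∈{9}] only 9 remains possible at r4c9 ⇒ r4c9=9.
Step 30. [r8c7∈{4}] r8c7 has the single candidate 4. So r8c7=4.
Step 31. [r5c1∈{5}] nothing but 5 survives at r5c1, so r5c1=5.
Step 32. [r3c4∈{8}] nothing but 8 survives at r3c4, so r3c4=8.
Step 33. [r9c7∈{5}] r9c7 has the single candidate 5. So r9c7=5.
Step 34. [r2c6∈{7}] r2c6 is down to just 7 ⇒ r2c6=7.
Step 35. [r4c1∈{6}] r4c1's peers cover all but 6 ⇒ r4c1=6.
Step 36. [r8c1∈{9}] nothing but 9 survives at r8c1, so r8c1=9.
Step 37. [r3c8∈{3}] nothing but 3 survives at r3c8, so r3c8=3.

Answer: 8 9 3 4 5 6 7 1 2 / 2 6 5 3 1 7 8 9 4 / 4 7 1 8 9 2 6 3 5 / 6 2 4 7 8 1 3 5 9 / 5 3 9 2 6 4 1 8 7 / 7 1 8 9 3 5 2 4 6 / 3 4 6 5 2 8 9 7 1 / 9 5 2 1 7 3 4 6 8 / 1 8 7 6 4 9 5 2 3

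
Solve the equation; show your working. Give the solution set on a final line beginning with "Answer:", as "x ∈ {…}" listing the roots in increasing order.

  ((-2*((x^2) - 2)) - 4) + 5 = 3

Step 1. [((-2*((x^2) - 2)) - 4) + 5 = 3] subtract 5: x sits inside (… + 5), so sub: (-2*((x^2) - 2)) - 4 = -2.
Step 2. [(-2*((x^2) - 2)) - 4 = -2] -4 is outermost — add 4 both sides. So sub: -2*((x^2) - 2) = 2.
Step 3. [-2*((x^2) - 2) = 2] -2 out front; divide by -2, so div: (x^2) - 2 = -1.
Step 4. [(x^2) - 2 = -1] 2 comes off first (add 2) ⇒ sub: x^2 = 1.
Step 5. [x^2 = 1] √ both sides: 1 ≥ 0 gives two branches. So sqrt: x = 1 or -1.

Answer: x ∈ {-1, 1}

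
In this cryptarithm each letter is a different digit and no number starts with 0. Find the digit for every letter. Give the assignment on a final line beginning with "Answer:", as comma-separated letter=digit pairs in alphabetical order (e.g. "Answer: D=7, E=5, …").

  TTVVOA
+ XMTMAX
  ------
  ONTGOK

Step 1. [col 1: A + X ≡ K (mod 10)] several values work for X in column 1 (A + X ≡ K (mod 10), carry-in 0); try X=2 ⇒ X=2.
Step 2. [col 1: A + X ≡ K (mod 10)] A=9 is one option consistent with column 1 (A + X ≡ K (mod 10), carry-in 0) — take it. So A=9.
Step 3. [col 1: A + X ≡ K (mod 10)] from column 1 (A=9, X=2, carry-in 0, digits 2,9 already taken and all letters distinct): K must equal 1, so K=1.
Step 4. [col 2: O + A ≡ O (mod 10)] column 2 (O + A ≡ O (mod 10), carry-in 1) doesn't pin O yet; pick O=7 and continue, so O=7.
Step 5. [col 3: V + M ≡ G (mod 10)] several values work for G in column 3 (V + M ≡ G (mod 10), carry-in 1); try G=4 ⇒ G=4.
Step 6. [col 3: V + M ≡ G (mod 10)] M=3 is one option consistent with column 3 (V + M ≡ G (mod 10), carry-in 1) — take it ⇒ M=3.
Step 7. [col 3: V + M ≡ G (mod 10)] column 3: given M=3, G=4, carry-in 1, and digits 1,2,3,4,7,9 already taken and all letters distinct, V+M≡G (mod 10) forces V=0, so V=0.
Step 8. [col 4: V + T ≡ T (mod 10)] no forcing yet in column 4 (carry-in 0); T=5 is free and consistent — try it. So T=5.
Step 9. [col 5: T + M ≡ N (mod 10)] column 5: given T=5, M=3, carry-in 0, and digits 0,1,2,3,4,5,7,9 already taken and all letters distinct, T+M≡N (mod 10) forces N=8 ⇒ N=8.

Answer: A=9, G=4, K=1, M=3, N=8, O=7, T=5, V=0, X=2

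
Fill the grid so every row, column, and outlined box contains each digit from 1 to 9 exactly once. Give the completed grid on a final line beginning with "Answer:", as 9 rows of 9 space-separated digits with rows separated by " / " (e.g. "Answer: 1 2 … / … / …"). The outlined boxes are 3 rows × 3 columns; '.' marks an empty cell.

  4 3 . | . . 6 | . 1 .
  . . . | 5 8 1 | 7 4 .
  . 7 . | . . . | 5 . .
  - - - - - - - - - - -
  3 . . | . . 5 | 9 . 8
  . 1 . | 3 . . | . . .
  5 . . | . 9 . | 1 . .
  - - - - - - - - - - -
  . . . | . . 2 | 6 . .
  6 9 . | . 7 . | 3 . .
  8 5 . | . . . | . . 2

Step 1. [r8c3∈{1,2,4}] r8c3 is the only open cell in row 8 admitting 2. So r8c3=2.
Step 2. [r7c2∈{4}] r7c2 has the single candidate 4, so r7c2=4.
Step 3. [r1c5∈{2}] nothing but 2 survives at r1c5 ⇒ r1c5=2.
Step 4. [r3c8∈{2,3,6,8,9}] r3c8 is the only open cell in box 3 admitting 2, so r3c8=2.
Step 5. [r6c2∈{2,6,8}] in col 2, 8 fits only at r6c2, so r6c2=8.
Step 6. [r9c7∈{4}] r9c7 is down to just 4 ⇒ r9c7=4.
Step 7. [r1c9∈{9}] only 9 remains possible at r1c9. So r1c9=9.
Step 8. [r6c4∈{2,4,6,7}] row 6 places 2 nowhere but r6c4 ⇒ r6c4=2.
Step 9. [r3c3∈{1,6,8,9}] 8 has one home in row 3: r3c3 ⇒ r3c3=8.
Step 10. [r3c9∈{3,6}] 6 has one home in row 3: r3c9, so r3c9=6.
Step 11. [r7c5∈{1,3,5}] across col 5, 5 lands solely at r7c5. So r7c5=5.
Step 12. [r5c6∈{4,7,8}] r5c6 is the only open cell in row 5 admitting 8. So r5c6=8.
Step 13. [r6c6∈{4,7}] across col 6, 7 lands solely at r6c6, so r6c6=7.
Step 14. [r7c3∈{1,3,7}] r7c3 is the only open cell in row 7 admitting 3 ⇒ r7c3=3.
Step 15. [r9c3∈{1,7}] 1 has one home in col 3: r9c3 ⇒ r9c3=1.
Step 16. [r9c8∈{7,9}] 7 has one home in row 9: r9c8 ⇒ r9c8=7.
Step 17. [r4c8∈{6}] nothing but 6 survives at r4c8. So r4c8=6.
Step 18. [r5c9∈{4,5,7}] r5c9 is the only open cell in col 9 admitting 7, so r5c9=7.
Step 19. [r6c3∈{4,6}] across row 6, 6 lands solely at r6c3. So r6c3=6.
Step 20. [r2c3∈{9}] only 9 remains possible at r2c3, so r2c3=9.
Step 21. [r2c1∈{2}] only 2 remains possible at r2c1 ⇒ r2c1=2.
Step 22. [r9c4∈{6,9}] r9c4 is the only open cell in col 4 admitting 6 ⇒ r9c4=6.
Step 23. [r9c6∈{3,9}] 9 has one home in row 9: r9c6, so r9c6=9.
Step 24. [r8c6∈{4}] only 4 remains possible at r8c6. So r8c6=4.
Step 25. [r5c3∈{4}] r5c3 is down to just 4 ⇒ r5c3=4.
Step 26. [r4c5∈{1,4}] col 5 places 1 nowhere but r4c5 ⇒ r4c5=1.
Step 27. [r8c9∈{1,5}] in col 9, 5 fits only at r8c9, so r8c9=5.
Step 28. [r8c8∈{8}] r8c8 has the single candidate 8 ⇒ r8c8=8.
Step 29. [r3c5∈{3,4}] r3c5 is the only open cell in col 5 admitting 4 ⇒ r3c5=4.
Step 30. [r6c8∈{3}] nothing but 3 survives at r6c8, so r6c8=3.
Step 31. [r7c9∈{1}] only 1 remains possible at r7c9, so r7c9=1.
Step 32. [r7c1∈{7}] only 7 remains possible at r7c1, so r7c1=7.
Step 33. [r5c8∈{5}] r5c8 is down to just 5. So r5c8=5.
Step 34. [r3c4∈{9}] only 9 remains possible at r3c4 ⇒ r3c4=9.
Step 35. [r5c1∈{9}] nothing but 9 survives at r5c1 ⇒ r5c1=9.
Step 36. [r7c8∈{9}] only 9 remains possible at r7c8. So r7c8=9.
Step 37. [r4c2∈{2}] nothing but 2 survives at r4c2, so r4c2=2.
Step 38. [r1c3∈{5}] only 5 remains possible at r1c3 ⇒ r1c3=5.
Step 39. [r5c5∈{6}] nothing but 6 survives at r5c5. So r5c5=6.
Step 40. [r3c6∈{3}] nothing but 3 survives at r3c6. So r3c6=3.
Step 41. [r2c2∈{6}] nothing but 6 survives at r2c2. So r2c2=6.
Step 42. [r1c7∈{8}] only 8 remains possible at r1c7 ⇒ r1c7=8.
Step 43. [r9c5∈{3}] r9c5's peers cover all but 3, so r9c5=3.
Step 44. [r4c4∈{4}] r4c4 has the single candidate 4. So r4c4=4.
Step 45. [r6c9∈{4}] only 4 remains possible at r6c9, so r6c9=4.
Step 46. [r7c4∈{8}] r7c4 is down to just 8, so r7c4=8.
Step 47. [r1c4∈{7}] r1c4 is down to just 7. So r1c4=7.
Step 48. [r2c9∈{3}] r2c9 is down to just 3 ⇒ r2c9=3.
Step 49. [r4c3∈{7}] only 7 remains possible at r4c3, so r4c3=7.
Step 50. [r8c4∈{1}] r8c4's peers cover all but 1. So r8c4=1.
Step 51. [r3c1∈{1}] r3c1's peers cover all but 1 ⇒ r3c1=1.
Step 52. [r5c7∈{2}] r5c7 has the single candidate 2, so r5c7=2.

Answer: 4 3 5 7 2 6 8 1 9 / 2 6 9 5 8 1 7 4 3 / 1 7 8 9 4 3 5 2 6 / 3 2 7 4 1 5 9 6 8 / 9 1 4 3 6 8 2 5 7 / 5 8 6 2 9 7 1 3 4 / 7 4 3 8 5 2 6 9 1 / 6 9 2 1 7 4 3 8 5 / 8 5 1 6 3 9 4 7 2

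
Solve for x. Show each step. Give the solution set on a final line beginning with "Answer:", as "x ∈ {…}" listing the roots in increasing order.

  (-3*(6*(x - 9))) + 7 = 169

Step 1. [(-3*(6*(x - 9))) + 7 = 169] the outer +7 inverts by subtracting 7, so sub: -3*(6*(x - 9)) = 162.
Step 2. [-3*(6*(x - 9)) = 162] divide by the outer -3. So div: 6*(x - 9) = -54.
Step 3. [6*(x - 9) = -54] 6·(inner) — divide through by 6 ⇒ div: x - 9 = -9.
Step 4. [x - 9 = -9] the outer -9 inverts by adding 9. So sub: x = 0.

Answer: x ∈ {0}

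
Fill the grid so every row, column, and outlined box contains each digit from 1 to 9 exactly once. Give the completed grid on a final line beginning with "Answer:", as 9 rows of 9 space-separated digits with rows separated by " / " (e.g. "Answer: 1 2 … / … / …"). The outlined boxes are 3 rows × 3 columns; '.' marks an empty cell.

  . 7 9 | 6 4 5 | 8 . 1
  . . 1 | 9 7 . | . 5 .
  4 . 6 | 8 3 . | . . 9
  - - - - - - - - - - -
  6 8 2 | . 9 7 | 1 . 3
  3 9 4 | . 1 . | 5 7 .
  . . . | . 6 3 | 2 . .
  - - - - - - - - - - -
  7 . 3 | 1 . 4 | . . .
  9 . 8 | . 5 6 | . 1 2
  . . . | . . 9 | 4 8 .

Step 1. [r9c3∈{5}] only 5 remains possible at r9c3 ⇒ r9c3=5.
Step 2. [r1c1∈{2}] r1c1 has the single candidate 2 ⇒ r1c1=2.
Step 3. [r7c8∈{6,9}] across col 8, 6 lands solely at r7c8, so r7c8=6.
Step 4. [r6c1∈{1,5}] 5 has one home in col 1: r6c1, so r6c1=5.
Step 5. [r4c8∈{4}] r4c8 has the single candidate 4 ⇒ r4c8=4.
Step 6. [r9c5∈{2}] only 2 remains possible at r9c5 ⇒ r9c5=2.
Step 7. [r8c7∈{3,7}] in box 9, 3 fits only at r8c7, so r8c7=3.
Step 8. [r5c6∈{2,8}] in col 6, 8 fits only at r5c6. So r5c6=8.
Step 9. [r9c2∈{1,6}] across row 9, 6 lands solely at r9c2. So r9c2=6.
Step 10. [r9c9∈{7}] r9c9 is down to just 7, so r9c9=7.
Step 11. [r2c7∈{6}] r2c7 has the single candidate 6. So r2c7=6.
Step 12. [r3c6∈{1,2}] across row 3, 1 lands solely at r3c6. So r3c6=1.
Step 13. [r1c8∈{3}] r1c8 has the single candidate 3. So r1c8=3.
Step 14. [r5c9∈{6}] r5c9's peers cover all but 6, so r5c9=6.
Step 15. [r3c7∈{7}] r3c7 is down to just 7 ⇒ r3c7=7.
Step 16. [r9c4∈{3}] r9c4 is down to just 3, so r9c4=3.
Step 17. [r2c9∈{4}] nothing but 4 survives at r2c9, so r2c9=4.
Step 18. [r9c1∈{1}] only 1 remains possible at r9c1, so r9c1=1.
Step 19. [r3c2∈{5}] r3c2 is down to just 5, so r3c2=5.
Step 20. [r7c2∈{2}] r7c2's peers cover all but 2. So r7c2=2.
Step 21. [r7c5∈{8}] r7c5's peers cover all but 8 ⇒ r7c5=8.
Step 22. [r8c2∈{4}] only 4 remains possible at r8c2 ⇒ r8c2=4.
Step 23. [r2c1∈{8}] nothing but 8 survives at r2c1 ⇒ r2c1=8.
Step 24. [r7c9∈{5}] nothing but 5 survives at r7c9. So r7c9=5.
Step 25. [r6c8∈{9}] r6c8's peers cover all but 9, so r6c8=9.
Step 26. [r2c6∈{2}] r2c6 is down to just 2 ⇒ r2c6=2.
Step 27. [r5c4∈{2}] r5c4 has the single candidate 2 ⇒ r5c4=2.
Step 28. [r6c3∈{7}] nothing but 7 survives at r6c3, so r6c3=7.
Step 29. [r2c2∈{3}] r2c2's peers cover all but 3, so r2c2=3.
Step 30. [r7c7∈{9}] r7c7's peers cover all but 9. So r7c7=9.
Step 31. [r6c4∈{4}] r6c4 is down to just 4 ⇒ r6c4=4.
Step 32. [r8c4∈{7}] r8c4 is down to just 7. So r8c4=7.
Step 33. [r6c9∈{8}] r6c9's peers cover all but 8 ⇒ r6c9=8.
Step 34. [r3c8∈{2}] r3c8 has the single candidate 2, so r3c8=2.
Step 35. [r6c2∈{1}] only 1 remains possible at r6c2 ⇒ r6c2=1.
Step 36. [r4c4∈{5}] r4c4 is down to just 5, so r4c4=5.

Answer: 2 7 9 6 4 5 8 3 1 / 8 3 1 9 7 2 6 5 4 / 4 5 6 8 3 1 7 2 9 / 6 8 2 5 9 7 1 4 3 / 3 9 4 2 1 8 5 7 6 / 5 1 7 4 6 3 2 9 8 / 7 2 3 1 8 4 9 6 5 / 9 4 8 7 5 6 3 1 2 / 1 6 5 3 2 9 4 8 7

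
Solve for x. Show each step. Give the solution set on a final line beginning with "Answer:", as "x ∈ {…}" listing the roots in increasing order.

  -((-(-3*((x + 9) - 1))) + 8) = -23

Step 1. [-((-(-3*((x + 9) - 1))) + 8) = -23] LHS negated; negate both sides ⇒ neg: (-(-3*((x + 9) - 1))) + 8 = 23.
Step 2. [(-(-3*((x + 9) - 1))) + 8 = 23] subtract 8: x sits inside (… + 8) ⇒ sub: -(-3*((x + 9) - 1)) = 15.
Step 3. [-(-3*((x + 9) - 1)) = 15] leading − — multiply by −1 ⇒ neg: -3*((x + 9) - 1) = -15.
Step 4. [-3*((x + 9) - 1) = -15] LHS = -3·(…); ÷-3 both sides, so div: (x + 9) - 1 = 5.
Step 5. [(x + 9) - 1 = 5] the outer -1 inverts by adding 1, so sub: x + 9 = 6.
Step 6. [x + 9 = 6] the outer +9 inverts by subtracting 9, so sub: x = -3.

Answer: x ∈ {-3}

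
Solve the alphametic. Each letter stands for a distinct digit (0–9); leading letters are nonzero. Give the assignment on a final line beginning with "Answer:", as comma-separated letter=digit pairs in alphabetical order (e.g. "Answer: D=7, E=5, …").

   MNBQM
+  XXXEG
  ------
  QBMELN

Step 1. [col 1: M + G ≡ N (mod 10)] several values work for M in column 1 (M + G ≡ N (mod 10), carry-in 0); try M=9, so M=9.
Step 2. [col 1: M + G ≡ N (mod 10)] column 1 (M + G ≡ N (mod 10), carry-in 0) doesn't pin N yet; pick N=5 and continue. So N=5.
Step 3. [Q] Q is the leading digit of a 6-digit sum of two 5-digit numbers; the final carry is exactly 1 ⇒ Q=1.
Step 4. [col 1: M + G ≡ N (mod 10)] from column 1 (M=9, N=5, carry-in 0, digits 1,5,9 already taken and all letters distinct): G must equal 6 ⇒ G=6.
Step 5. [col 2: Q + E ≡ L (mod 10)] column 2 (Q + E ≡ L (mod 10), carry-in 1) doesn't pin L yet; pick L=0 and continue. So L=0.
Step 6. [col 2: Q + E ≡ L (mod 10)] column 2 reads Q+E+carry(1)=L with Q=1, L=0; with digits 0,1,5,6,9 already taken and all letters distinct, the only value for E is 8 ⇒ E=8.
Step 7. [col 3: B + X ≡ E (mod 10)] several values work for X in column 3 (B + X ≡ E (mod 10), carry-in 1); try X=4 ⇒ X=4.
Step 8. [col 3: B + X ≡ E (mod 10)] column 3 reads B+X+carry(1)=E with X=4, E=8; with digits 0,1,4,5,6,8,9 already taken and all letters distinct, the only value for B is 3, so B=3.

Answer: B=3, E=8, G=6, L=0, M=9, N=5, Q=1, X=4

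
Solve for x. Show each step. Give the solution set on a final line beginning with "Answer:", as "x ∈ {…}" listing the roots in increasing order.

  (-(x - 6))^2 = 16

Step 1. [(-(x - 6))^2 = 16] LHS squared, RHS 16 ≥ 0: apply √ (±) ⇒ sqrt: -(x - 6) = 4 or -4.
Step 2. [-(x - 6) = 4 or -4] flip signs both sides, so neg: x - 6 = -4 or 4.
Step 3. [x - 6 = -4 or 4] -6 is outermost — add 6 both sides ⇒ sub: x = 2 or 10.

Answer: x ∈ {2, 10}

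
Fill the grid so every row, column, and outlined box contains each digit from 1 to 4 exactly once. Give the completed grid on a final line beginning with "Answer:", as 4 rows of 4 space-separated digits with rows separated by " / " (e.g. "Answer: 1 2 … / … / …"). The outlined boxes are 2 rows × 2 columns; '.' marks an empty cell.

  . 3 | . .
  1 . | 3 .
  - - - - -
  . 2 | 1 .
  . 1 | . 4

Step 1. [r1c1∈{2,4}] across col 1, 2 lands solely at r1c1. So r1c1=2.
Step 2. [r4c1∈{3}] r4c1's peers cover all but 3 ⇒ r4c1=3.
Step 3. [r3c4∈{3}] only 3 remains possible at r3c4. So r3c4=3.
Step 4. [r1c3∈{4}] r1c3 has the single candidate 4. So r1c3=4.
Step 5. [r2c4∈{2}] r2c4 has the single candidate 2. So r2c4=2.
Step 6. [r3c1∈{4}] r3c1 is down to just 4 ⇒ r3c1=4.
Step 7. [r4c3∈{2}] nothing but 2 survives at r4c3 ⇒ r4c3=2.
Step 8. [r2c2∈{4}] r2c2's peers cover all but 4. So r2c2=4.
Step 9. [r1c4∈{1}] nothing but 1 survives at r1c4, so r1c4=1.

Answer: 2 3 4 1 / 1 4 3 2 / 4 2 1 3 / 3 1 2 4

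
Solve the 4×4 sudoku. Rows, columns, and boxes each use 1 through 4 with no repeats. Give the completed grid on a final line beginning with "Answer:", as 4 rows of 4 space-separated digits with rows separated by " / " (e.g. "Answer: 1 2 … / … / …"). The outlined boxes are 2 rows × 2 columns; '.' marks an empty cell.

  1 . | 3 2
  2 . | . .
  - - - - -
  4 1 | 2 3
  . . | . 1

Step 1. [r2c4∈{4}] r2c4's peers cover all but 4. So r2c4=4.
Step 2. [r2c2∈{3}] r2c2 has the single candidate 3. So r2c2=3.
Step 3. [r1c2∈{4}] nothing but 4 survives at r1c2, so r1c2=4.
Step 4. [r4c2∈{2}] only 2 remains possible at r4c2 ⇒ r4c2=2.
Step 5. [r2c3∈{1}] r2c3 is down to just 1. So r2c3=1.
Step 6. [r4c3∈{4}] r4c3 is down to just 4, so r4c3=4.
Step 7. [r4c1∈{3}] r4c1 has the single candidate 3 ⇒ r4c1=3.

Answer: 1 4 3 2 / 2 3 1 4 / 4 1 2 3 / 3 2 4 1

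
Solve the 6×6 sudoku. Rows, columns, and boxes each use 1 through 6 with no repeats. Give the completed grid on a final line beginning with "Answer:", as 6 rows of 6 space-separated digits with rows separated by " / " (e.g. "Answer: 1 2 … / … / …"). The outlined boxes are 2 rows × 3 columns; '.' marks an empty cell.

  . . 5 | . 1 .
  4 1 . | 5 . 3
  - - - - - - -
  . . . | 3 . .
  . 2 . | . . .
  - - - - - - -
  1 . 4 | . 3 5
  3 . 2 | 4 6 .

Step 1. [r2c3∈{6}] only 6 remains possible at r2c3. So r2c3=6.
Step 2. [r3c2∈{4,5,6}] in col 2, 4 fits only at r3c2 ⇒ r3c2=4.
Step 3. [r4c4∈{1,6}] 1 has one home in col 4: r4c4 ⇒ r4c4=1.
Step 4. [r1c6∈{2,4,6}] across row 1, 4 lands solely at r1c6, so r1c6=4.
Step 5. [r3c6∈{2,6}] across col 6, 2 lands solely at r3c6 ⇒ r3c6=2.
Step 6. [r3c1∈{5,6}] across row 3, 6 lands solely at r3c1 ⇒ r3c1=6.
Step 7. [r4c1∈{5}] r4c1's peers cover all but 5, so r4c1=5.
Step 8. [r1c1∈{2}] r1c1's peers cover all but 2. So r1c1=2.
Step 9. [r3c3∈{1}] r3c3 is down to just 1. So r3c3=1.
Step 10. [r6c2∈{5}] r6c2 is down to just 5, so r6c2=5.
Step 11. [r5c4∈{2}] nothing but 2 survives at r5c4 ⇒ r5c4=2.
Step 12. [r4c5∈{4}] r4c5 is down to just 4 ⇒ r4c5=4.
Step 13. [r4c3∈{3}] nothing but 3 survives at r4c3 ⇒ r4c3=3.
Step 14. [r3c5∈{5}] only 5 remains possible at r3c5 ⇒ r3c5=5.
Step 15. [r2c5∈{2}] r2c5 is down to just 2, so r2c5=2.
Step 16. [r5c2∈{6}] only 6 remains possible at r5c2 ⇒ r5c2=6.
Step 17. [r4c6∈{6}] r4c6 is down to just 6 ⇒ r4c6=6.
Step 18. [r6c6∈{1}] only 1 remains possible at r6c6, so r6c6=1.
Step 19. [r1c2∈{3}] r1c2 is down to just 3, so r1c2=3.
Step 20. [r1c4∈{6}] r1c4's peers cover all but 6 ⇒ r1c4=6.

Answer: 2 3 5 6 1 4 / 4 1 6 5 2 3 / 6 4 1 3 5 2 / 5 2 3 1 4 6 / 1 6 4 2 3 5 / 3 5 2 4 6 1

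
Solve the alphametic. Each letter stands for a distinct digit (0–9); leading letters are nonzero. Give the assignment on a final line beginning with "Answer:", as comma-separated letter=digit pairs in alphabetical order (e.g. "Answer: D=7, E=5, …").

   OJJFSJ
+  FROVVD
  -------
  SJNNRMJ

Step 1. [S] S is the leading digit of a 7-digit sum of two 6-digit numbers; the final carry is exactly 1. So S=1.
Step 2. [col 1: J + D ≡ J (mod 10)] column 1 reads J+D+carry(0)=J with nothing yet; with digits 1 already taken and all letters distinct, the only value for D is 0 ⇒ D=0.
Step 3. [col 1: J + D ≡ J (mod 10)] several values work for J in column 1 (J + D ≡ J (mod 10), carry-in 0); try J=3. So J=3.
Step 4. [col 2: S + V ≡ M (mod 10)] column 2 (S + V ≡ M (mod 10), carry-in 0) doesn't pin M yet; pick M=7 and continue, so M=7.
Step 5. [col 2: S + V ≡ M (mod 10)] column 2: given S=1, M=7, carry-in 0, and digits 0,1,3,7 already taken and all letters distinct, S+V≡M (mod 10) forces V=6. So V=6.
Step 6. [col 3: F + V ≡ R (mod 10)] no forcing yet in column 3 (carry-in 0); R=5 is free and consistent — try it, so R=5.
Step 7. [col 3: F + V ≡ R (mod 10)] in column 3 we have F+V≡R with carry-in 0; given V=6, R=5 and digits 0,1,3,5,6,7 already taken and all letters distinct, that pins F to 9 ⇒ F=9.
Step 8. [col 4: J + O ≡ N (mod 10)] no forcing yet in column 4 (carry-in 1); N=8 is free and consistent — try it ⇒ N=8.
Step 9. [col 4: J + O ≡ N (mod 10)] column 4: given J=3, N=8, carry-in 1, and digits 0,1,3,5,6,7,8,9 already taken and all letters distinct, J+O≡N (mod 10) forces O=4. So O=4.

Answer: D=0, F=9, J=3, M=7, N=8, O=4, R=5, S=1, V=6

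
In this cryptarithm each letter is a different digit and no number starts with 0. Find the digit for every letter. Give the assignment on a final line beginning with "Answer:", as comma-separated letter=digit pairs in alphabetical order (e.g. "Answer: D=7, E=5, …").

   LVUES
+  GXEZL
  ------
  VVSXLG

Step 1. [col 1: S + L ≡ G (mod 10)] S=7 is one option consistent with column 1 (S + L ≡ G (mod 10), carry-in 0) — take it. So S=7.
Step 2. [col 1: S + L ≡ G (mod 10)] no forcing yet in column 1 (carry-in 0); L=2 is free and consistent — try it ⇒ L=2.
Step 3. [col 1: S + L ≡ G (mod 10)] from column 1 (S=7, L=2, carry-in 0, digits 2,7 already taken and all letters distinct): G must equal 9, so G=9.
Step 4. [V] V is the leading digit of a 6-digit sum of two 5-digit numbers; the final carry is exactly 1, so V=1.
Step 5. [col 2: E + Z ≡ L (mod 10)] column 2 (E + Z ≡ L (mod 10), carry-in 0) doesn't pin Z yet; pick Z=4 and continue ⇒ Z=4.
Step 6. [col 2: E + Z ≡ L (mod 10)] column 2: given Z=4, L=2, carry-in 0, and digits 1,2,4,7,9 already taken and all letters distinct, E+Z≡L (mod 10) forces E=8 ⇒ E=8.
Step 7. [col 3: U + E ≡ X (mod 10)] in column 3 we have U+E≡X with carry-in 1; given E=8 and digits 1,2,4,7,8,9 already taken and all letters distinct, that pins X to 5. So X=5.
Step 8. [col 3: U + E ≡ X (mod 10)] column 3 reads U+E+carry(1)=X with E=8, X=5; with digits 1,2,4,5,7,8,9 already taken and all letters distinct, the only value for U is 6, so U=6.

Answer: E=8, G=9, L=2, S=7, U=6, V=1, X=5, Z=4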